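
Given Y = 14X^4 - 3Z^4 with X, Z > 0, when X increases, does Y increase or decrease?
Y increases

Taking the partial derivative:
∂Y/∂X = 56X^3

∂Y/∂X = 56X^3 > 0 (assuming positive values)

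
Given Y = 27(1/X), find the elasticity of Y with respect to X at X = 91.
Elasticity = -1

Elasticity = (dY/dX) · (X/Y)

dY/dX = -27/X²
At X = 91: dY/dX = -27/8281, Y = 27/91

Elasticity = (-27/8281) · (91 / (27/91)) = -1

Interpretation: for a small percentage change in X, the percentage change in Y is approximately -1.00 times as large.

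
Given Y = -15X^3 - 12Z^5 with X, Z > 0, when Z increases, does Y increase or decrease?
Y decreases

Taking the partial derivative:
∂Y/∂Z = -60Z^4

∂Y/∂Z = -60Z^4 < 0 (assuming positive values)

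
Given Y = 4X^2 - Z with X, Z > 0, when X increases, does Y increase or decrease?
Y increases

Taking the partial derivative:
∂Y/∂X = 8X

∂Y/∂X = 8X > 0 (assuming positive values)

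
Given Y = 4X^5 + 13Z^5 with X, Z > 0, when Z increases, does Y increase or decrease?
Y increases

Taking the partial derivative:
∂Y/∂Z = 65Z^4

∂Y/∂Z = 65Z^4 > 0 (assuming positive values)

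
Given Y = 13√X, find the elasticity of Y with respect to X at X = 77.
Elasticity = 1/2

Elasticity = (dY/dX) · (X/Y)

dY/dX = 13/(2·√X)
At X = 77: dY/dX = 13·√77/154, Y = 13·√77

Elasticity = (13·√77/154) · (77 / (13·√77)) = 1/2

Interpretation: for a small percentage change in X, the percentage change in Y is approximately 0.50 times as large.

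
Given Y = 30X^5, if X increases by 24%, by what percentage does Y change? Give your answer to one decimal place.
193.2%

For Y = 30X^5:
If X → X(1 + 0.24)
Then Y → Y · (1 + 0.24)^5
     ≈ Y · 2.9316

Percentage change = ((1 + 0.24)^5 − 1) × 100% ≈ 193.2%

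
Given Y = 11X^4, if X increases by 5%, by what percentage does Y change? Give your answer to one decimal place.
21.6%

For Y = 11X^4:
If X → X(1 + 0.05)
Then Y → Y · (1 + 0.05)^4
     ≈ Y · 1.2155

Percentage change = ((1 + 0.05)^4 − 1) × 100% ≈ 21.6%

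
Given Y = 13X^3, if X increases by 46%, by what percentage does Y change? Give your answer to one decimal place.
211.2%

For Y = 13X^3:
If X → X(1 + 0.46)
Then Y → Y · (1 + 0.46)^3
     ≈ Y · 3.1121

Percentage change = ((1 + 0.46)^3 − 1) × 100% ≈ 211.2%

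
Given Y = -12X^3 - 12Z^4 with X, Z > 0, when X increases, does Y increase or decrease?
Y decreases

Taking the partial derivative:
∂Y/∂X = -36X^2

∂Y/∂X = -36X^2 < 0 (assuming positive values)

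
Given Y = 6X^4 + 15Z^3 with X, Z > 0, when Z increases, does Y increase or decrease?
Y increases

Taking the partial derivative:
∂Y/∂Z = 45Z^2

∂Y/∂Z = 45Z^2 > 0 (assuming positive values)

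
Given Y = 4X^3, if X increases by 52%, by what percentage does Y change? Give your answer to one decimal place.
251.2%

For Y = 4X^3:
If X → X(1 + 0.52)
Then Y → Y · (1 + 0.52)^3
     ≈ Y · 3.5118

Percentage change = ((1 + 0.52)^3 − 1) × 100% ≈ 251.2%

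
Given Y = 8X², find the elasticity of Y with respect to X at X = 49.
Elasticity = 2

Elasticity = (dY/dX) · (X/Y)

dY/dX = 16·X
At X = 49: dY/dX = 784, Y = 19208

Elasticity = 784 · (49 / 19208) = 2

Interpretation: for a small percentage change in X, the percentage change in Y is approximately 2.00 times as large.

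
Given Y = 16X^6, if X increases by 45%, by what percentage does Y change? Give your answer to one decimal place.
829.4%

For Y = 16X^6:
If X → X(1 + 0.45)
Then Y → Y · (1 + 0.45)^6
     ≈ Y · 9.2941

Percentage change = ((1 + 0.45)^6 − 1) × 100% ≈ 829.4%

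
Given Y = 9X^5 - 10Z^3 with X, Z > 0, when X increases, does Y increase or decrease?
Y increases

Taking the partial derivative:
∂Y/∂X = 45X^4

∂Y/∂X = 45X^4 > 0 (assuming positive values)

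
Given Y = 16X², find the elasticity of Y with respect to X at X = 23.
Elasticity = 2

Elasticity = (dY/dX) · (X/Y)

dY/dX = 32·X
At X = 23: dY/dX = 736, Y = 8464

Elasticity = 736 · (23 / 8464) = 2

Interpretation: for a small percentage change in X, the percentage change in Y is approximately 2.00 times as large.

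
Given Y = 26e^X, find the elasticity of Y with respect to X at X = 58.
Elasticity = 58

Elasticity = (dY/dX) · (X/Y)

dY/dX = 26·e^X
At X = 58: dY/dX = 26·e^58, Y = 26·e^58

Elasticity = (26·e^58) · (58 / (26·e^58)) = 58

Interpretation: for a small percentage change in X, the percentage change in Y is approximately 58.00 times as large.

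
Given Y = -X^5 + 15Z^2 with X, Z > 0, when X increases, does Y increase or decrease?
Y decreases

Taking the partial derivative:
∂Y/∂X = -5X^4

∂Y/∂X = -5X^4 < 0 (assuming positive values)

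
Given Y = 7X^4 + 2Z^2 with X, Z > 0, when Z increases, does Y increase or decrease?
Y increases

Taking the partial derivative:
∂Y/∂Z = 4Z

∂Y/∂Z = 4Z > 0 (assuming positive values)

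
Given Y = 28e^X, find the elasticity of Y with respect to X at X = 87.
Elasticity = 87

Elasticity = (dY/dX) · (X/Y)

dY/dX = 28·e^X
At X = 87: dY/dX = 28·e^87, Y = 28·e^87

Elasticity = (28·e^87) · (87 / (28·e^87)) = 87

Interpretation: for a small percentage change in X, the percentage change in Y is approximately 87.00 times as large.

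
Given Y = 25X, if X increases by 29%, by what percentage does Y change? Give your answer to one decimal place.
29.0%

For Y = 25X:
If X → X(1 + 0.29)
Then Y → Y · (1 + 0.29)^1
     = Y · 1.2900

Percentage change = ((1 + 0.29)^1 − 1) × 100% = 29.0%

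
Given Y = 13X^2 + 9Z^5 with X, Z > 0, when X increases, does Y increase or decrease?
Y increases

Taking the partial derivative:
∂Y/∂X = 26X

∂Y/∂X = 26X > 0 (assuming positive values)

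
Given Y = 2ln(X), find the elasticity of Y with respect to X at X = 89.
Elasticity = 1/ln(89) ≈ 0.2228

Elasticity = (dY/dX) · (X/Y)

dY/dX = 2/X
At X = 89: dY/dX = 2/89, Y = 2·ln(89)

Elasticity = (2/89) · (89 / (2·ln(89))) = 1/ln(89) ≈ 0.2228

Interpretation: for a small percentage change in X, the percentage change in Y is approximately 0.22 times as large.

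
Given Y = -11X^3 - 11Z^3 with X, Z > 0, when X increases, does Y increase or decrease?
Y decreases

Taking the partial derivative:
∂Y/∂X = -33X^2

∂Y/∂X = -33X^2 < 0 (assuming positive values)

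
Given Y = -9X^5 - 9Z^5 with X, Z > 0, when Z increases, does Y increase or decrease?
Y decreases

Taking the partial derivative:
∂Y/∂Z = -45Z^4

∂Y/∂Z = -45Z^4 < 0 (assuming positive values)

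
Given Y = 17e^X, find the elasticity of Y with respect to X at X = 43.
Elasticity = 43

Elasticity = (dY/dX) · (X/Y)

dY/dX = 17·e^X
At X = 43: dY/dX = 17·e^43, Y = 17·e^43

Elasticity = (17·e^43) · (43 / (17·e^43)) = 43

Interpretation: for a small percentage change in X, the percentage change in Y is approximately 43.00 times as large.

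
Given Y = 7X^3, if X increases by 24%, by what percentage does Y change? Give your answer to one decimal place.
90.7%

For Y = 7X^3:
If X → X(1 + 0.24)
Then Y → Y · (1 + 0.24)^3
     ≈ Y · 1.9066

Percentage change = ((1 + 0.24)^3 − 1) × 100% ≈ 90.7%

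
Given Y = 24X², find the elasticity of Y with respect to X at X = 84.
Elasticity = 2

Elasticity = (dY/dX) · (X/Y)

dY/dX = 48·X
At X = 84: dY/dX = 4032, Y = 169344

Elasticity = 4032 · (84 / 169344) = 2

Interpretation: for a small percentage change in X, the percentage change in Y is approximately 2.00 times as large.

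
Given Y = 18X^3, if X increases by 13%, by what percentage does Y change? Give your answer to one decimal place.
44.3%

For Y = 18X^3:
If X → X(1 + 0.13)
Then Y → Y · (1 + 0.13)^3
     ≈ Y · 1.4429

Percentage change = ((1 + 0.13)^3 − 1) × 100% ≈ 44.3%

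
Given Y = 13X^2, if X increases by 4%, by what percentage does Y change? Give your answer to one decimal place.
8.2%

For Y = 13X^2:
If X → X(1 + 0.04)
Then Y → Y · (1 + 0.04)^2
     = Y · 1.0816

Percentage change = ((1 + 0.04)^2 − 1) × 100% ≈ 8.2%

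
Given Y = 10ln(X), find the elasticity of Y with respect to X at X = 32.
Elasticity = 1/ln(32) ≈ 0.2885

Elasticity = (dY/dX) · (X/Y)

dY/dX = 10/X
At X = 32: dY/dX = 5/16, Y = 10·ln(32)

Elasticity = (5/16) · (32 / (10·ln(32))) = 1/ln(32) ≈ 0.2885

Interpretation: for a small percentage change in X, the percentage change in Y is approximately 0.29 times as large.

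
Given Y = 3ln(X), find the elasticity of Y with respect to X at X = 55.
Elasticity = 1/ln(55) ≈ 0.2495

Elasticity = (dY/dX) · (X/Y)

dY/dX = 3/X
At X = 55: dY/dX = 3/55, Y = 3·ln(55)

Elasticity = (3/55) · (55 / (3·ln(55))) = 1/ln(55) ≈ 0.2495

Interpretation: for a small percentage change in X, the percentage change in Y is approximately 0.25 times as large.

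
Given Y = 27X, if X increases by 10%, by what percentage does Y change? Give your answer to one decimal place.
10.0%

For Y = 27X:
If X → X(1 + 0.1)
Then Y → Y · (1 + 0.1)^1
     = Y · 1.1000

Percentage change = ((1 + 0.1)^1 − 1) × 100% = 10.0%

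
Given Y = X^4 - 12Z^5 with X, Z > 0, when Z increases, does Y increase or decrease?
Y decreases

Taking the partial derivative:
∂Y/∂Z = -60Z^4

∂Y/∂Z = -60Z^4 < 0 (assuming positive values)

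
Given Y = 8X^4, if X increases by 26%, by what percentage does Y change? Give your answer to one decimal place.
152.0%

For Y = 8X^4:
If X → X(1 + 0.26)
Then Y → Y · (1 + 0.26)^4
     ≈ Y · 2.5205

Percentage change = ((1 + 0.26)^4 − 1) × 100% ≈ 152.0%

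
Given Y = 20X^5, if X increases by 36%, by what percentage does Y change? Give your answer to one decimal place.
365.3%

For Y = 20X^5:
If X → X(1 + 0.36)
Then Y → Y · (1 + 0.36)^5
     ≈ Y · 4.6526

Percentage change = ((1 + 0.36)^5 − 1) × 100% ≈ 365.3%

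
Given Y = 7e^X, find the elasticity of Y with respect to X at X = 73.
Elasticity = 73

Elasticity = (dY/dX) · (X/Y)

dY/dX = 7·e^X
At X = 73: dY/dX = 7·e^73, Y = 7·e^73

Elasticity = (7·e^73) · (73 / (7·e^73)) = 73

Interpretation: for a small percentage change in X, the percentage change in Y is approximately 73.00 times as large.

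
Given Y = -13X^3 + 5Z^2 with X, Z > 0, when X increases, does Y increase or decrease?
Y decreases

Taking the partial derivative:
∂Y/∂X = -39X^2

∂Y/∂X = -39X^2 < 0 (assuming positive values)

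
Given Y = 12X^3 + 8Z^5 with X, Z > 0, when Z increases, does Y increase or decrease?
Y increases

Taking the partial derivative:
∂Y/∂Z = 40Z^4

∂Y/∂Z = 40Z^4 > 0 (assuming positive values)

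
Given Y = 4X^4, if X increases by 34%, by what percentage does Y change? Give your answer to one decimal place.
222.4%

For Y = 4X^4:
If X → X(1 + 0.34)
Then Y → Y · (1 + 0.34)^4
     ≈ Y · 3.2242

Percentage change = ((1 + 0.34)^4 − 1) × 100% ≈ 222.4%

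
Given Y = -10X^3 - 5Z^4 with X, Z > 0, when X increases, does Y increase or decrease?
Y decreases

Taking the partial derivative:
∂Y/∂X = -30X^2

∂Y/∂X = -30X^2 < 0 (assuming positive values)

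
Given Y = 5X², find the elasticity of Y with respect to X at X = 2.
Elasticity = 2

Elasticity = (dY/dX) · (X/Y)

dY/dX = 10·X
At X = 2: dY/dX = 20, Y = 20

Elasticity = 20 · (2 / 20) = 2

Interpretation: for a small percentage change in X, the percentage change in Y is approximately 2.00 times as large.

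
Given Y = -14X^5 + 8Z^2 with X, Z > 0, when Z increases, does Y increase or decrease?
Y increases

Taking the partial derivative:
∂Y/∂Z = 16Z

∂Y/∂Z = 16Z > 0 (assuming positive values)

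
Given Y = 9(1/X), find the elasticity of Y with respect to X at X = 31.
Elasticity = -1

Elasticity = (dY/dX) · (X/Y)

dY/dX = -9/X²
At X = 31: dY/dX = -9/961, Y = 9/31

Elasticity = (-9/961) · (31 / (9/31)) = -1

Interpretation: for a small percentage change in X, the percentage change in Y is approximately -1.00 times as large.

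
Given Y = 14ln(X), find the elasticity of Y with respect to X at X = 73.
Elasticity = 1/ln(73) ≈ 0.2331

Elasticity = (dY/dX) · (X/Y)

dY/dX = 14/X
At X = 73: dY/dX = 14/73, Y = 14·ln(73)

Elasticity = (14/73) · (73 / (14·ln(73))) = 1/ln(73) ≈ 0.2331

Interpretation: for a small percentage change in X, the percentage change in Y is approximately 0.23 times as large.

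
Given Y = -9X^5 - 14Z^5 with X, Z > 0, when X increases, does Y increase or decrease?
Y decreases

Taking the partial derivative:
∂Y/∂X = -45X^4

∂Y/∂X = -45X^4 < 0 (assuming positive values)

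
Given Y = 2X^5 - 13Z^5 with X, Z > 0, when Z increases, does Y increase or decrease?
Y decreases

Taking the partial derivative:
∂Y/∂Z = -65Z^4

∂Y/∂Z = -65Z^4 < 0 (assuming positive values)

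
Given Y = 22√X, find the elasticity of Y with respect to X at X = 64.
Elasticity = 1/2

Elasticity = (dY/dX) · (X/Y)

dY/dX = 11/√X
At X = 64: dY/dX = 11/8, Y = 176

Elasticity = (11/8) · (64 / 176) = 1/2

Interpretation: for a small percentage change in X, the percentage change in Y is approximately 0.50 times as large.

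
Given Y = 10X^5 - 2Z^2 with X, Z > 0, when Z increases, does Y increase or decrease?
Y decreases

Taking the partial derivative:
∂Y/∂Z = -4Z

∂Y/∂Z = -4Z < 0 (assuming positive values)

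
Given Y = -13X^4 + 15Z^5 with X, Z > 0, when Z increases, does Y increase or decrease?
Y increases

Taking the partial derivative:
∂Y/∂Z = 75Z^4

∂Y/∂Z = 75Z^4 > 0 (assuming positive values)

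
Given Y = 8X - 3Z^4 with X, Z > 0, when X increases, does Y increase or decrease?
Y increases

Taking the partial derivative:
∂Y/∂X = 8

∂Y/∂X = 8 > 0 (assuming positive values)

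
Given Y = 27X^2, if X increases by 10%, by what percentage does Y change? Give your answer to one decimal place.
21.0%

For Y = 27X^2:
If X → X(1 + 0.1)
Then Y → Y · (1 + 0.1)^2
     = Y · 1.2100

Percentage change = ((1 + 0.1)^2 − 1) × 100% = 21.0%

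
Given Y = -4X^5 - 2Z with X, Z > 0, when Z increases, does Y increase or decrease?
Y decreases

Taking the partial derivative:
∂Y/∂Z = -2

∂Y/∂Z = -2 < 0 (assuming positive values)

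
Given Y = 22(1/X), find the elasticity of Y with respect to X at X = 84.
Elasticity = -1

Elasticity = (dY/dX) · (X/Y)

dY/dX = -22/X²
At X = 84: dY/dX = -11/3528, Y = 11/42

Elasticity = (-11/3528) · (84 / (11/42)) = -1

Interpretation: for a small percentage change in X, the percentage change in Y is approximately -1.00 times as large.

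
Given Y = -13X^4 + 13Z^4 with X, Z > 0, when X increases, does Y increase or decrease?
Y decreases

Taking the partial derivative:
∂Y/∂X = -52X^3

∂Y/∂X = -52X^3 < 0 (assuming positive values)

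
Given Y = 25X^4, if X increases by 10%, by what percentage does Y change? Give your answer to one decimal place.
46.4%

For Y = 25X^4:
If X → X(1 + 0.1)
Then Y → Y · (1 + 0.1)^4
     = Y · 1.4641

Percentage change = ((1 + 0.1)^4 − 1) × 100% ≈ 46.4%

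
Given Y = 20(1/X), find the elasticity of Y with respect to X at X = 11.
Elasticity = -1

Elasticity = (dY/dX) · (X/Y)

dY/dX = -20/X²
At X = 11: dY/dX = -20/121, Y = 20/11

Elasticity = (-20/121) · (11 / (20/11)) = -1

Interpretation: for a small percentage change in X, the percentage change in Y is approximately -1.00 times as large.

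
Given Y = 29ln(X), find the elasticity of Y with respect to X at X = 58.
Elasticity = 1/ln(58) ≈ 0.2463

Elasticity = (dY/dX) · (X/Y)

dY/dX = 29/X
At X = 58: dY/dX = 1/2, Y = 29·ln(58)

Elasticity = (1/2) · (58 / (29·ln(58))) = 1/ln(58) ≈ 0.2463

Interpretation: for a small percentage change in X, the percentage change in Y is approximately 0.25 times as large.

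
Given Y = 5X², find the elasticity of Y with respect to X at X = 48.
Elasticity = 2

Elasticity = (dY/dX) · (X/Y)

dY/dX = 10·X
At X = 48: dY/dX = 480, Y = 11520

Elasticity = 480 · (48 / 11520) = 2

Interpretation: for a small percentage change in X, the percentage change in Y is approximately 2.00 times as large.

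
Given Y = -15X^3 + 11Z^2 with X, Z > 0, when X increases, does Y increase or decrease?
Y decreases

Taking the partial derivative:
∂Y/∂X = -45X^2

∂Y/∂X = -45X^2 < 0 (assuming positive values)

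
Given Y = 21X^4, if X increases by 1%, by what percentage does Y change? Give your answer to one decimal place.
4.1%

For Y = 21X^4:
If X → X(1 + 0.01)
Then Y → Y · (1 + 0.01)^4
     ≈ Y · 1.0406

Percentage change = ((1 + 0.01)^4 − 1) × 100% ≈ 4.1%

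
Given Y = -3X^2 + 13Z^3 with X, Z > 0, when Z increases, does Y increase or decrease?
Y increases

Taking the partial derivative:
∂Y/∂Z = 39Z^2

∂Y/∂Z = 39Z^2 > 0 (assuming positive values)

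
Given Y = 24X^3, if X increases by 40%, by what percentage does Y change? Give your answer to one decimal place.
174.4%

For Y = 24X^3:
If X → X(1 + 0.4)
Then Y → Y · (1 + 0.4)^3
     = Y · 2.7440

Percentage change = ((1 + 0.4)^3 − 1) × 100% = 174.4%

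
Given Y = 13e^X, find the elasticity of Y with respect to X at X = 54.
Elasticity = 54

Elasticity = (dY/dX) · (X/Y)

dY/dX = 13·e^X
At X = 54: dY/dX = 13·e^54, Y = 13·e^54

Elasticity = (13·e^54) · (54 / (13·e^54)) = 54

Interpretation: for a small percentage change in X, the percentage change in Y is approximately 54.00 times as large.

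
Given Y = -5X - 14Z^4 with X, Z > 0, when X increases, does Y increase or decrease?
Y decreases

Taking the partial derivative:
∂Y/∂X = -5

∂Y/∂X = -5 < 0 (assuming positive values)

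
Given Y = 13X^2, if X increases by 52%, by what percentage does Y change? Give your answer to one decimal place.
131.0%

For Y = 13X^2:
If X → X(1 + 0.52)
Then Y → Y · (1 + 0.52)^2
     = Y · 2.3104

Percentage change = ((1 + 0.52)^2 − 1) × 100% ≈ 131.0%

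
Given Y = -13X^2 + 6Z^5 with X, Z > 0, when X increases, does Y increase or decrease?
Y decreases

Taking the partial derivative:
∂Y/∂X = -26X

∂Y/∂X = -26X < 0 (assuming positive values)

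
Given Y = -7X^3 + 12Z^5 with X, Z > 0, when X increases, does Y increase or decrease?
Y decreases

Taking the partial derivative:
∂Y/∂X = -21X^2

∂Y/∂X = -21X^2 < 0 (assuming positive values)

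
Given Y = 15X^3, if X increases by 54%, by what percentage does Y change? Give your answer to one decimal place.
265.2%

For Y = 15X^3:
If X → X(1 + 0.54)
Then Y → Y · (1 + 0.54)^3
     ≈ Y · 3.6523

Percentage change = ((1 + 0.54)^3 − 1) × 100% ≈ 265.2%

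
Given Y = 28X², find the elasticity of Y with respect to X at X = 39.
Elasticity = 2

Elasticity = (dY/dX) · (X/Y)

dY/dX = 56·X
At X = 39: dY/dX = 2184, Y = 42588

Elasticity = 2184 · (39 / 42588) = 2

Interpretation: for a small percentage change in X, the percentage change in Y is approximately 2.00 times as large.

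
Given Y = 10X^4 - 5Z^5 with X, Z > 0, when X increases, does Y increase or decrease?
Y increases

Taking the partial derivative:
∂Y/∂X = 40X^3

∂Y/∂X = 40X^3 > 0 (assuming positive values)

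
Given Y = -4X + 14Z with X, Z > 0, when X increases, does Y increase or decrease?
Y decreases

Taking the partial derivative:
∂Y/∂X = -4

∂Y/∂X = -4 < 0 (assuming positive values)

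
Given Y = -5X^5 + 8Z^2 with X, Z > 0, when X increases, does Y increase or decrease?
Y decreases

Taking the partial derivative:
∂Y/∂X = -25X^4

∂Y/∂X = -25X^4 < 0 (assuming positive values)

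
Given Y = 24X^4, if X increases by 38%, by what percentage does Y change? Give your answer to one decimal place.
262.7%

For Y = 24X^4:
If X → X(1 + 0.38)
Then Y → Y · (1 + 0.38)^4
     ≈ Y · 3.6267

Percentage change = ((1 + 0.38)^4 − 1) × 100% ≈ 262.7%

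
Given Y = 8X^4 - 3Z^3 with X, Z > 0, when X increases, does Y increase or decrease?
Y increases

Taking the partial derivative:
∂Y/∂X = 32X^3

∂Y/∂X = 32X^3 > 0 (assuming positive values)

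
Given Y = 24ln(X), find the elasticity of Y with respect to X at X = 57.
Elasticity = 1/ln(57) ≈ 0.2473

Elasticity = (dY/dX) · (X/Y)

dY/dX = 24/X
At X = 57: dY/dX = 8/19, Y = 24·ln(57)

Elasticity = (8/19) · (57 / (24·ln(57))) = 1/ln(57) ≈ 0.2473

Interpretation: for a small percentage change in X, the percentage change in Y is approximately 0.25 times as large.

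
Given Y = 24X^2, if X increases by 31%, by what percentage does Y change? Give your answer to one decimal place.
71.6%

For Y = 24X^2:
If X → X(1 + 0.31)
Then Y → Y · (1 + 0.31)^2
     = Y · 1.7161

Percentage change = ((1 + 0.31)^2 − 1) × 100% ≈ 71.6%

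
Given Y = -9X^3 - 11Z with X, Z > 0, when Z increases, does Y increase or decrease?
Y decreases

Taking the partial derivative:
∂Y/∂Z = -11

∂Y/∂Z = -11 < 0 (assuming positive values)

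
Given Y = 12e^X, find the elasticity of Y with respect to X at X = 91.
Elasticity = 91

Elasticity = (dY/dX) · (X/Y)

dY/dX = 12·e^X
At X = 91: dY/dX = 12·e^91, Y = 12·e^91

Elasticity = (12·e^91) · (91 / (12·e^91)) = 91

Interpretation: for a small percentage change in X, the percentage change in Y is approximately 91.00 times as large.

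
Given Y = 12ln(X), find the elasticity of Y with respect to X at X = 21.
Elasticity = 1/ln(21) ≈ 0.3285

Elasticity = (dY/dX) · (X/Y)

dY/dX = 12/X
At X = 21: dY/dX = 4/7, Y = 12·ln(21)

Elasticity = (4/7) · (21 / (12·ln(21))) = 1/ln(21) ≈ 0.3285

Interpretation: for a small percentage change in X, the percentage change in Y is approximately 0.33 times as large.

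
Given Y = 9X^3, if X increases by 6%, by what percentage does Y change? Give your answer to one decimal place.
19.1%

For Y = 9X^3:
If X → X(1 + 0.06)
Then Y → Y · (1 + 0.06)^3
     ≈ Y · 1.1910

Percentage change = ((1 + 0.06)^3 − 1) × 100% ≈ 19.1%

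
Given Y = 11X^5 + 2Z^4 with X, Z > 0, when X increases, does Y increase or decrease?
Y increases

Taking the partial derivative:
∂Y/∂X = 55X^4

∂Y/∂X = 55X^4 > 0 (assuming positive values)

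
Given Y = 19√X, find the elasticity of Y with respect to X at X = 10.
Elasticity = 1/2

Elasticity = (dY/dX) · (X/Y)

dY/dX = 19/(2·√X)
At X = 10: dY/dX = 19·√10/20, Y = 19·√10

Elasticity = (19·√10/20) · (10 / (19·√10)) = 1/2

Interpretation: for a small percentage change in X, the percentage change in Y is approximately 0.50 times as large.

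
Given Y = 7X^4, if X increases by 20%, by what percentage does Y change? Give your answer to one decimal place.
107.4%

For Y = 7X^4:
If X → X(1 + 0.2)
Then Y → Y · (1 + 0.2)^4
     = Y · 2.0736

Percentage change = ((1 + 0.2)^4 − 1) × 100% ≈ 107.4%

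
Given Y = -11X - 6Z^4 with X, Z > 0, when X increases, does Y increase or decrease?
Y decreases

Taking the partial derivative:
∂Y/∂X = -11

∂Y/∂X = -11 < 0 (assuming positive values)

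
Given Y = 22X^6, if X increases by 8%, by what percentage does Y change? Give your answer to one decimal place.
58.7%

For Y = 22X^6:
If X → X(1 + 0.08)
Then Y → Y · (1 + 0.08)^6
     ≈ Y · 1.5869

Percentage change = ((1 + 0.08)^6 − 1) × 100% ≈ 58.7%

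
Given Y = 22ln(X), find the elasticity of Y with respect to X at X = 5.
Elasticity = 1/ln(5) ≈ 0.6213

Elasticity = (dY/dX) · (X/Y)

dY/dX = 22/X
At X = 5: dY/dX = 22/5, Y = 22·ln(5)

Elasticity = (22/5) · (5 / (22·ln(5))) = 1/ln(5) ≈ 0.6213

Interpretation: for a small percentage change in X, the percentage change in Y is approximately 0.62 times as large.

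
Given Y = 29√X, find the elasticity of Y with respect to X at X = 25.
Elasticity = 1/2

Elasticity = (dY/dX) · (X/Y)

dY/dX = 29/(2·√X)
At X = 25: dY/dX = 29/10, Y = 145

Elasticity = (29/10) · (25 / 145) = 1/2

Interpretation: for a small percentage change in X, the percentage change in Y is approximately 0.50 times as large.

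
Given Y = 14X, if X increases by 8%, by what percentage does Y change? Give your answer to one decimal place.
8.0%

For Y = 14X:
If X → X(1 + 0.08)
Then Y → Y · (1 + 0.08)^1
     = Y · 1.0800

Percentage change = ((1 + 0.08)^1 − 1) × 100% = 8.0%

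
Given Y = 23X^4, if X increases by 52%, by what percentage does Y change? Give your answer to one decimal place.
433.8%

For Y = 23X^4:
If X → X(1 + 0.52)
Then Y → Y · (1 + 0.52)^4
     ≈ Y · 5.3379

Percentage change = ((1 + 0.52)^4 − 1) × 100% ≈ 433.8%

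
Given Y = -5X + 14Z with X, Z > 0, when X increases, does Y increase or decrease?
Y decreases

Taking the partial derivative:
∂Y/∂X = -5

∂Y/∂X = -5 < 0 (assuming positive values)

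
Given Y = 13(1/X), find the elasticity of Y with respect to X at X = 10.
Elasticity = -1

Elasticity = (dY/dX) · (X/Y)

dY/dX = -13/X²
At X = 10: dY/dX = -13/100, Y = 13/10

Elasticity = (-13/100) · (10 / (13/10)) = -1

Interpretation: for a small percentage change in X, the percentage change in Y is approximately -1.00 times as large.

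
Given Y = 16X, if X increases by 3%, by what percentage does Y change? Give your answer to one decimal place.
3.0%

For Y = 16X:
If X → X(1 + 0.03)
Then Y → Y · (1 + 0.03)^1
     = Y · 1.0300

Percentage change = ((1 + 0.03)^1 − 1) × 100% = 3.0%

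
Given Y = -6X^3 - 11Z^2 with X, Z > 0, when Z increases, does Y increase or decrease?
Y decreases

Taking the partial derivative:
∂Y/∂Z = -22Z

∂Y/∂Z = -22Z < 0 (assuming positive values)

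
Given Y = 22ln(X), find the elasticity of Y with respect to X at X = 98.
Elasticity = 1/ln(98) ≈ 0.2181

Elasticity = (dY/dX) · (X/Y)

dY/dX = 22/X
At X = 98: dY/dX = 11/49, Y = 22·ln(98)

Elasticity = (11/49) · (98 / (22·ln(98))) = 1/ln(98) ≈ 0.2181

Interpretation: for a small percentage change in X, the percentage change in Y is approximately 0.22 times as large.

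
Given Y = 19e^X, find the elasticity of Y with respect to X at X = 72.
Elasticity = 72

Elasticity = (dY/dX) · (X/Y)

dY/dX = 19·e^X
At X = 72: dY/dX = 19·e^72, Y = 19·e^72

Elasticity = (19·e^72) · (72 / (19·e^72)) = 72

Interpretation: for a small percentage change in X, the percentage change in Y is approximately 72.00 times as large.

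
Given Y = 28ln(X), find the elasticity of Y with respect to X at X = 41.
Elasticity = 1/ln(41) ≈ 0.2693

Elasticity = (dY/dX) · (X/Y)

dY/dX = 28/X
At X = 41: dY/dX = 28/41, Y = 28·ln(41)

Elasticity = (28/41) · (41 / (28·ln(41))) = 1/ln(41) ≈ 0.2693

Interpretation: for a small percentage change in X, the percentage change in Y is approximately 0.27 times as large.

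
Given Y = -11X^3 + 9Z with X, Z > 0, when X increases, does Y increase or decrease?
Y decreases

Taking the partial derivative:
∂Y/∂X = -33X^2

∂Y/∂X = -33X^2 < 0 (assuming positive values)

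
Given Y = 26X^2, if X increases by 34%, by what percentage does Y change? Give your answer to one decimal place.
79.6%

For Y = 26X^2:
If X → X(1 + 0.34)
Then Y → Y · (1 + 0.34)^2
     = Y · 1.7956

Percentage change = ((1 + 0.34)^2 − 1) × 100% ≈ 79.6%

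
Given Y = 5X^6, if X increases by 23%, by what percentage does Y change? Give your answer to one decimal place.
246.3%

For Y = 5X^6:
If X → X(1 + 0.23)
Then Y → Y · (1 + 0.23)^6
     ≈ Y · 3.4628

Percentage change = ((1 + 0.23)^6 − 1) × 100% ≈ 246.3%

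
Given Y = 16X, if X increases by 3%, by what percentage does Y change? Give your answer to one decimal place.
3.0%

For Y = 16X:
If X → X(1 + 0.03)
Then Y → Y · (1 + 0.03)^1
     = Y · 1.0300

Percentage change = ((1 + 0.03)^1 − 1) × 100% = 3.0%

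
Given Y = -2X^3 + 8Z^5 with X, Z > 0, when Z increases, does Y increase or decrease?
Y increases

Taking the partial derivative:
∂Y/∂Z = 40Z^4

∂Y/∂Z = 40Z^4 > 0 (assuming positive values)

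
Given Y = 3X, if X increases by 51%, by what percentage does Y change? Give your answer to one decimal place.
51.0%

For Y = 3X:
If X → X(1 + 0.51)
Then Y → Y · (1 + 0.51)^1
     = Y · 1.5100

Percentage change = ((1 + 0.51)^1 − 1) × 100% = 51.0%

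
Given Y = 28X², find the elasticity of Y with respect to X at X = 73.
Elasticity = 2

Elasticity = (dY/dX) · (X/Y)

dY/dX = 56·X
At X = 73: dY/dX = 4088, Y = 149212

Elasticity = 4088 · (73 / 149212) = 2

Interpretation: for a small percentage change in X, the percentage change in Y is approximately 2.00 times as large.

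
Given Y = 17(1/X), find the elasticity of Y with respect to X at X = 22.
Elasticity = -1

Elasticity = (dY/dX) · (X/Y)

dY/dX = -17/X²
At X = 22: dY/dX = -17/484, Y = 17/22

Elasticity = (-17/484) · (22 / (17/22)) = -1

Interpretation: for a small percentage change in X, the percentage change in Y is approximately -1.00 times as large.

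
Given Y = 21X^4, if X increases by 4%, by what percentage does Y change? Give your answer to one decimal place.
17.0%

For Y = 21X^4:
If X → X(1 + 0.04)
Then Y → Y · (1 + 0.04)^4
     ≈ Y · 1.1699

Percentage change = ((1 + 0.04)^4 − 1) × 100% ≈ 17.0%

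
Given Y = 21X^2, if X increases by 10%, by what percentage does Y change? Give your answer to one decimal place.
21.0%

For Y = 21X^2:
If X → X(1 + 0.1)
Then Y → Y · (1 + 0.1)^2
     = Y · 1.2100

Percentage change = ((1 + 0.1)^2 − 1) × 100% = 21.0%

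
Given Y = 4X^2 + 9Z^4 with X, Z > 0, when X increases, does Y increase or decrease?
Y increases

Taking the partial derivative:
∂Y/∂X = 8X

∂Y/∂X = 8X > 0 (assuming positive values)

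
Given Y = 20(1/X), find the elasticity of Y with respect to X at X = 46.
Elasticity = -1

Elasticity = (dY/dX) · (X/Y)

dY/dX = -20/X²
At X = 46: dY/dX = -5/529, Y = 10/23

Elasticity = (-5/529) · (46 / (10/23)) = -1

Interpretation: for a small percentage change in X, the percentage change in Y is approximately -1.00 times as large.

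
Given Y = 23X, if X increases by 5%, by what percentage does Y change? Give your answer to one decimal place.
5.0%

For Y = 23X:
If X → X(1 + 0.05)
Then Y → Y · (1 + 0.05)^1
     = Y · 1.0500

Percentage change = ((1 + 0.05)^1 − 1) × 100% = 5.0%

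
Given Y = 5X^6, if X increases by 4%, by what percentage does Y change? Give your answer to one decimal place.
26.5%

For Y = 5X^6:
If X → X(1 + 0.04)
Then Y → Y · (1 + 0.04)^6
     ≈ Y · 1.2653

Percentage change = ((1 + 0.04)^6 − 1) × 100% ≈ 26.5%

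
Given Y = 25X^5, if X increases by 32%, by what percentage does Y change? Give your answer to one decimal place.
300.7%

For Y = 25X^5:
If X → X(1 + 0.32)
Then Y → Y · (1 + 0.32)^5
     ≈ Y · 4.0075

Percentage change = ((1 + 0.32)^5 − 1) × 100% ≈ 300.7%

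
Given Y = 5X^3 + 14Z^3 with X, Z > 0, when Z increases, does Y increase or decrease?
Y increases

Taking the partial derivative:
∂Y/∂Z = 42Z^2

∂Y/∂Z = 42Z^2 > 0 (assuming positive values)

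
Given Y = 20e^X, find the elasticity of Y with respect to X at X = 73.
Elasticity = 73

Elasticity = (dY/dX) · (X/Y)

dY/dX = 20·e^X
At X = 73: dY/dX = 20·e^73, Y = 20·e^73

Elasticity = (20·e^73) · (73 / (20·e^73)) = 73

Interpretation: for a small percentage change in X, the percentage change in Y is approximately 73.00 times as large.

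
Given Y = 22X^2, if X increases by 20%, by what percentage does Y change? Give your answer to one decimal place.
44.0%

For Y = 22X^2:
If X → X(1 + 0.2)
Then Y → Y · (1 + 0.2)^2
     = Y · 1.4400

Percentage change = ((1 + 0.2)^2 − 1) × 100% = 44.0%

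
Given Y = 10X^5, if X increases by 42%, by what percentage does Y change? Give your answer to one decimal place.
477.4%

For Y = 10X^5:
If X → X(1 + 0.42)
Then Y → Y · (1 + 0.42)^5
     ≈ Y · 5.7735

Percentage change = ((1 + 0.42)^5 − 1) × 100% ≈ 477.4%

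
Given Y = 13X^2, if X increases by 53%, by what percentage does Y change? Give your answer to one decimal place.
134.1%

For Y = 13X^2:
If X → X(1 + 0.53)
Then Y → Y · (1 + 0.53)^2
     = Y · 2.3409

Percentage change = ((1 + 0.53)^2 − 1) × 100% ≈ 134.1%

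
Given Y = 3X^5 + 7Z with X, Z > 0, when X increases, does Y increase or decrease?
Y increases

Taking the partial derivative:
∂Y/∂X = 15X^4

∂Y/∂X = 15X^4 > 0 (assuming positive values)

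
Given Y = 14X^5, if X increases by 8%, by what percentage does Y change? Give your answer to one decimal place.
46.9%

For Y = 14X^5:
If X → X(1 + 0.08)
Then Y → Y · (1 + 0.08)^5
     ≈ Y · 1.4693

Percentage change = ((1 + 0.08)^5 − 1) × 100% ≈ 46.9%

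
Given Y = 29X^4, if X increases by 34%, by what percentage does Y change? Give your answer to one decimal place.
222.4%

For Y = 29X^4:
If X → X(1 + 0.34)
Then Y → Y · (1 + 0.34)^4
     ≈ Y · 3.2242

Percentage change = ((1 + 0.34)^4 − 1) × 100% ≈ 222.4%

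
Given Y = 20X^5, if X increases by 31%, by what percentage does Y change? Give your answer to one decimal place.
285.8%

For Y = 20X^5:
If X → X(1 + 0.31)
Then Y → Y · (1 + 0.31)^5
     ≈ Y · 3.8579

Percentage change = ((1 + 0.31)^5 − 1) × 100% ≈ 285.8%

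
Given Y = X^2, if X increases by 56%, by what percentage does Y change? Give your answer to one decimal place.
143.4%

For Y = X^2:
If X → X(1 + 0.56)
Then Y → Y · (1 + 0.56)^2
     = Y · 2.4336

Percentage change = ((1 + 0.56)^2 − 1) × 100% ≈ 143.4%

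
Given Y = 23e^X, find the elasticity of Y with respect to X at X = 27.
Elasticity = 27

Elasticity = (dY/dX) · (X/Y)

dY/dX = 23·e^X
At X = 27: dY/dX = 23·e^27, Y = 23·e^27

Elasticity = (23·e^27) · (27 / (23·e^27)) = 27

Interpretation: for a small percentage change in X, the percentage change in Y is approximately 27.00 times as large.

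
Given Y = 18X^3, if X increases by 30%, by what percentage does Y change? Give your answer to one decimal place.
119.7%

For Y = 18X^3:
If X → X(1 + 0.3)
Then Y → Y · (1 + 0.3)^3
     = Y · 2.1970

Percentage change = ((1 + 0.3)^3 − 1) × 100% = 119.7%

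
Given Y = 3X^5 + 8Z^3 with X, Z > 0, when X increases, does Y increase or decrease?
Y increases

Taking the partial derivative:
∂Y/∂X = 15X^4

∂Y/∂X = 15X^4 > 0 (assuming positive values)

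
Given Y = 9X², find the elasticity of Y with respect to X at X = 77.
Elasticity = 2

Elasticity = (dY/dX) · (X/Y)

dY/dX = 18·X
At X = 77: dY/dX = 1386, Y = 53361

Elasticity = 1386 · (77 / 53361) = 2

Interpretation: for a small percentage change in X, the percentage change in Y is approximately 2.00 times as large.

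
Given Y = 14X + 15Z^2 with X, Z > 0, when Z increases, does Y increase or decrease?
Y increases

Taking the partial derivative:
∂Y/∂Z = 30Z

∂Y/∂Z = 30Z > 0 (assuming positive values)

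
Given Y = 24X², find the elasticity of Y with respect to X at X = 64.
Elasticity = 2

Elasticity = (dY/dX) · (X/Y)

dY/dX = 48·X
At X = 64: dY/dX = 3072, Y = 98304

Elasticity = 3072 · (64 / 98304) = 2

Interpretation: for a small percentage change in X, the percentage change in Y is approximately 2.00 times as large.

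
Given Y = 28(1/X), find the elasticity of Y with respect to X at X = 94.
Elasticity = -1

Elasticity = (dY/dX) · (X/Y)

dY/dX = -28/X²
At X = 94: dY/dX = -7/2209, Y = 14/47

Elasticity = (-7/2209) · (94 / (14/47)) = -1

Interpretation: for a small percentage change in X, the percentage change in Y is approximately -1.00 times as large.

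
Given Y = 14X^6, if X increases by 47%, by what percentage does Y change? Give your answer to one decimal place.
909.0%

For Y = 14X^6:
If X → X(1 + 0.47)
Then Y → Y · (1 + 0.47)^6
     ≈ Y · 10.0903

Percentage change = ((1 + 0.47)^6 − 1) × 100% ≈ 909.0%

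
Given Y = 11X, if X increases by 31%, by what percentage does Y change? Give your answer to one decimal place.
31.0%

For Y = 11X:
If X → X(1 + 0.31)
Then Y → Y · (1 + 0.31)^1
     = Y · 1.3100

Percentage change = ((1 + 0.31)^1 − 1) × 100% = 31.0%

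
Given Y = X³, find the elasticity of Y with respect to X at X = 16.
Elasticity = 3

Elasticity = (dY/dX) · (X/Y)

dY/dX = 3·X²
At X = 16: dY/dX = 768, Y = 4096

Elasticity = 768 · (16 / 4096) = 3

Interpretation: for a small percentage change in X, the percentage change in Y is approximately 3.00 times as large.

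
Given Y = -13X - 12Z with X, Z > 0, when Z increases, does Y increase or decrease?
Y decreases

Taking the partial derivative:
∂Y/∂Z = -12

∂Y/∂Z = -12 < 0 (assuming positive values)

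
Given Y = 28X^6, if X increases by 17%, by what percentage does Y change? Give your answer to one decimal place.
156.5%

For Y = 28X^6:
If X → X(1 + 0.17)
Then Y → Y · (1 + 0.17)^6
     ≈ Y · 2.5652

Percentage change = ((1 + 0.17)^6 − 1) × 100% ≈ 156.5%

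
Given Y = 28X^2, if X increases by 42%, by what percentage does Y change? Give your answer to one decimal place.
101.6%

For Y = 28X^2:
If X → X(1 + 0.42)
Then Y → Y · (1 + 0.42)^2
     = Y · 2.0164

Percentage change = ((1 + 0.42)^2 − 1) × 100% ≈ 101.6%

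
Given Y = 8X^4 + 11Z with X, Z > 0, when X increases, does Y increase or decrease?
Y increases

Taking the partial derivative:
∂Y/∂X = 32X^3

∂Y/∂X = 32X^3 > 0 (assuming positive values)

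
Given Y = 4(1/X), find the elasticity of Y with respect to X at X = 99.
Elasticity = -1

Elasticity = (dY/dX) · (X/Y)

dY/dX = -4/X²
At X = 99: dY/dX = -4/9801, Y = 4/99

Elasticity = (-4/9801) · (99 / (4/99)) = -1

Interpretation: for a small percentage change in X, the percentage change in Y is approximately -1.00 times as large.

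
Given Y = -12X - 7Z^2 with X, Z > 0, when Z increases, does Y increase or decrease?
Y decreases

Taking the partial derivative:
∂Y/∂Z = -14Z

∂Y/∂Z = -14Z < 0 (assuming positive values)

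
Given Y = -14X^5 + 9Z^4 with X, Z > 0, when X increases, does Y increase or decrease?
Y decreases

Taking the partial derivative:
∂Y/∂X = -70X^4

∂Y/∂X = -70X^4 < 0 (assuming positive values)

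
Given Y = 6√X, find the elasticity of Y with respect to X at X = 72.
Elasticity = 1/2

Elasticity = (dY/dX) · (X/Y)

dY/dX = 3/√X
At X = 72: dY/dX = √2/4, Y = 36·√2

Elasticity = (√2/4) · (72 / (36·√2)) = 1/2

Interpretation: for a small percentage change in X, the percentage change in Y is approximately 0.50 times as large.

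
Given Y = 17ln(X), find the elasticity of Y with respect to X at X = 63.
Elasticity = 1/ln(63) ≈ 0.2414

Elasticity = (dY/dX) · (X/Y)

dY/dX = 17/X
At X = 63: dY/dX = 17/63, Y = 17·ln(63)

Elasticity = (17/63) · (63 / (17·ln(63))) = 1/ln(63) ≈ 0.2414

Interpretation: for a small percentage change in X, the percentage change in Y is approximately 0.24 times as large.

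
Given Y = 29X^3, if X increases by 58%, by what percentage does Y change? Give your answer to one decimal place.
294.4%

For Y = 29X^3:
If X → X(1 + 0.58)
Then Y → Y · (1 + 0.58)^3
     ≈ Y · 3.9443

Percentage change = ((1 + 0.58)^3 − 1) × 100% ≈ 294.4%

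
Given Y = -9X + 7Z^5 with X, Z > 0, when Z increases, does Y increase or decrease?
Y increases

Taking the partial derivative:
∂Y/∂Z = 35Z^4

∂Y/∂Z = 35Z^4 > 0 (assuming positive values)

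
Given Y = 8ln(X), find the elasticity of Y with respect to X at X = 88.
Elasticity = 1/ln(88) ≈ 0.2233

Elasticity = (dY/dX) · (X/Y)

dY/dX = 8/X
At X = 88: dY/dX = 1/11, Y = 8·ln(88)

Elasticity = (1/11) · (88 / (8·ln(88))) = 1/ln(88) ≈ 0.2233

Interpretation: for a small percentage change in X, the percentage change in Y is approximately 0.22 times as large.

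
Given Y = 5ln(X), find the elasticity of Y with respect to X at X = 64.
Elasticity = 1/ln(64) ≈ 0.2404

Elasticity = (dY/dX) · (X/Y)

dY/dX = 5/X
At X = 64: dY/dX = 5/64, Y = 5·ln(64)

Elasticity = (5/64) · (64 / (5·ln(64))) = 1/ln(64) ≈ 0.2404

Interpretation: for a small percentage change in X, the percentage change in Y is approximately 0.24 times as large.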